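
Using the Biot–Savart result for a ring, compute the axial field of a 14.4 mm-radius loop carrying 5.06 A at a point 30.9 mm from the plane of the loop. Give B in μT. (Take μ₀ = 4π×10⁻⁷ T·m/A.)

On the axis of a circular loop, B = μ₀IR² / [2(R²+z²)^(3/2)].
R² + z² = (0.0144)² + (0.0309)² = 0.001162 m², and (R²+z²)^(3/2) = 3.96×10⁻⁵ m³.
B = (4π×10⁻⁷ × 5.06 × 0.0002074) / (2 × 3.96×10⁻⁵) = 1.66×10⁻⁵ T.

B ≈ 16.6 μT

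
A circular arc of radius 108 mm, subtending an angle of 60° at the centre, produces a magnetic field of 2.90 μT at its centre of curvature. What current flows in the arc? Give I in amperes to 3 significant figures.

I ≈ 2.99 A

For a circular arc, B = μ₀Iφ/(4πR) with φ in radians; here φ = 1.047 rad.
So I = 4πRB/(μ₀φ) = 4π × 0.108 × 2.90×10⁻⁶ / (4π×10⁻⁷ × 1.047) = 2.99 A.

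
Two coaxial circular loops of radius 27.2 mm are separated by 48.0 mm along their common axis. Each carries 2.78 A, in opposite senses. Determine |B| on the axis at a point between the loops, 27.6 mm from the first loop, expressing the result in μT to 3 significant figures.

B ≈ 10.7 μT

Each loop contributes B = μ₀IR²/[2(R²+z²)^(3/2)] on the axis, with z measured from that loop.
Loop 1 (z = 0.0276 m): B₁ = 2.22×10⁻⁵ T. Loop 2 (z = 0.0204 m): B₂ = 3.29×10⁻⁵ T.
The fields oppose: B = |B₁ − B₂| = 1.07×10⁻⁵ T.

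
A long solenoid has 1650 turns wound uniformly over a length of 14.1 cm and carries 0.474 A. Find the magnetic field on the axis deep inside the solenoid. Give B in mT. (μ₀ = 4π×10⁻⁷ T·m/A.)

B ≈ 6.97 mT

Inside a long solenoid, B = μ₀nI with n = 1.170×10⁴ turns/m.
B = 4π×10⁻⁷ × 1.170×10⁴ × 0.474 = 6.97×10⁻³ T.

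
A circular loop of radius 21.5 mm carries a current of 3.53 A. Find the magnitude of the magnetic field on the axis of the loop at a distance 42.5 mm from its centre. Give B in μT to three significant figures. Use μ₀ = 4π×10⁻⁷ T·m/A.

On the axis of a circular loop, B = μ₀IR² / [2(R²+z²)^(3/2)].
R² + z² = (0.0215)² + (0.0425)² = 0.002269 m², and (R²+z²)^(3/2) = 1.08×10⁻⁴ m³.
B = (4π×10⁻⁷ × 3.53 × 0.0004623) / (2 × 1.08×10⁻⁴) = 9.49×10⁻⁶ T.

B ≈ 9.49 μT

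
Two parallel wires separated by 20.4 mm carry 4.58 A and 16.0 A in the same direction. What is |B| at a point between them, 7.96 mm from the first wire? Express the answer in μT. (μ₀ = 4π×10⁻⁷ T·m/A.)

Each long wire gives B = μ₀I/(2πd). Distances are d₁ = 0.00796 m and d₂ = 0.01244 m.
B₁ = 1.15×10⁻⁴ T, B₂ = 2.57×10⁻⁴ T.
Between parallel currents the two contributions point in opposite directions, so they subtract. B = |B₁ − B₂| = |1.15×10⁻⁴ − 2.57×10⁻⁴| = 1.42×10⁻⁴ T.

B ≈ 142 μT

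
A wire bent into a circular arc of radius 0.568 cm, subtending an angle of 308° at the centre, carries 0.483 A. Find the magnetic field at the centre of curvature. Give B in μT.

B ≈ 45.7 μT

The Biot–Savart field of a circular arc at its centre is B = μ₀Iφ/(4πR), with φ = 5.376 rad.
B = (4π×10⁻⁷ × 0.483 × 5.376) / (4π × 0.00568) = 4.57×10⁻⁵ T.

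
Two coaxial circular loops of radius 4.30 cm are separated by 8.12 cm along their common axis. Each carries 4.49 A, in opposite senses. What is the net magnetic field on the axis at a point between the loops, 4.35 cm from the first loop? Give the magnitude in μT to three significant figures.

B ≈ 5.10 μT

Each loop contributes B = μ₀IR²/[2(R²+z²)^(3/2)] on the axis, with z measured from that loop.
Loop 1 (z = 0.0435 m): B₁ = 2.28×10⁻⁵ T. Loop 2 (z = 0.0377 m): B₂ = 2.79×10⁻⁵ T.
The fields oppose: B = |B₁ − B₂| = 5.10×10⁻⁶ T.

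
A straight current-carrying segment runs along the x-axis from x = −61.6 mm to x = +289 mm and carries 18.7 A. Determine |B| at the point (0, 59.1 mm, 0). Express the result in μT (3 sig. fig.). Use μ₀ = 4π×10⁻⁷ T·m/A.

B ≈ 53.8 μT

For a finite straight segment, B = (μ₀I/4πd)(sinθ₁ + sinθ₂), where θ₁, θ₂ are the angles from the perpendicular to each end.
The perpendicular distance is d = 0.0591 m; the end-offsets along the wire are a = 0.0616 m and b = 0.289 m.
sinθ₁ = 0.0616/√(0.0616²+0.0591²) = 0.7216; sinθ₂ = 0.289/√(0.289²+0.0591²) = 0.9797.
B = (4π×10⁻⁷ × 18.7) / (4π × 0.0591) × (0.7216 + 0.9797) = 5.38×10⁻⁵ T.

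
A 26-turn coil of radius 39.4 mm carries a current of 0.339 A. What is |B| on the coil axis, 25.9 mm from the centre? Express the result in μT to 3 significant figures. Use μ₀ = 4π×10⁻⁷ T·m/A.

B ≈ 82.0 μT

For an N-turn flat coil, B = Nμ₀IR²/[2(R²+z²)^(3/2)] with R = 0.0394 m, z = 0.0259 m.
B = 26 × 3.15×10⁻⁶ T = 8.20×10⁻⁵ T.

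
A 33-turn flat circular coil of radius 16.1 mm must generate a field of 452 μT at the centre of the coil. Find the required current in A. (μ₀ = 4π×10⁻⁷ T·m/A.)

I ≈ 0.351 A

For an N-turn coil, B = Nμ₀I/(2R) with R = 0.0161 m, so I = 2RB/(Nμ₀) = 2 × 0.0161 × 4.52×10⁻⁴ / (33 × 4π×10⁻⁷) = 0.351 A.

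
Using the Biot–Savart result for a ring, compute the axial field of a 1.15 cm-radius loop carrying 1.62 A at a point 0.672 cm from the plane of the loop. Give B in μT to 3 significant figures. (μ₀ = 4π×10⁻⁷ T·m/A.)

On the axis of a circular loop, B = μ₀IR² / [2(R²+z²)^(3/2)].
R² + z² = (0.0115)² + (0.00672)² = 0.0001774 m², and (R²+z²)^(3/2) = 2.36×10⁻⁶ m³.
B = (4π×10⁻⁷ × 1.62 × 0.0001322) / (2 × 2.36×10⁻⁶) = 5.70×10⁻⁵ T.

B ≈ 57.0 μT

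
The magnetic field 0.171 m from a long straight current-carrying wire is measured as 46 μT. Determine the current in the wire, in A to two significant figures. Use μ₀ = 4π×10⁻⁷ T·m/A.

I ≈ 39 A

For a long straight wire B = μ₀I/(2πd), so I = 2πdB/μ₀.
I = 2π × 0.171 × 4.60×10⁻⁵ / (4π×10⁻⁷) = 39.3 A.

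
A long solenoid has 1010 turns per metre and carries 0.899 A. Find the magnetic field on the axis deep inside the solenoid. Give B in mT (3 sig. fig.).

B ≈ 1.14 mT

Inside a long solenoid, B = μ₀nI with n = 1010 turns/m.
B = 4π×10⁻⁷ × 1010 × 0.899 = 1.14×10⁻³ T.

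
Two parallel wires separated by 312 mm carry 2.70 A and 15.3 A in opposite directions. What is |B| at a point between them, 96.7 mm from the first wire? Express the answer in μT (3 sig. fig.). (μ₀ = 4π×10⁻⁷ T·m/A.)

B ≈ 19.8 μT

Each long wire gives B = μ₀I/(2πd). Distances are d₁ = 0.0967 m and d₂ = 0.2153 m.
B₁ = 5.58×10⁻⁶ T, B₂ = 1.42×10⁻⁵ T.
Between antiparallel currents both contributions point the same way, so they add. B = B₁ + B₂ = 5.58×10⁻⁶ + 1.42×10⁻⁵ = 1.98×10⁻⁵ T.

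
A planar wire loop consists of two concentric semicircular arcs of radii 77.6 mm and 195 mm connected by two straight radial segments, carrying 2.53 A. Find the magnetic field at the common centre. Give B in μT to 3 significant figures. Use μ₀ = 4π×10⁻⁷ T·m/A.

The radial connectors point toward the centre, so dl × r̂ = 0 and they contribute nothing.
Each semicircle gives μ₀I/(4R): inner arc 1.02×10⁻⁵ T, outer arc 4.08×10⁻⁶ T.
The two arcs carry current in opposite angular senses, so their fields oppose: B = |1.02×10⁻⁵ − 4.08×10⁻⁶| = 6.17×10⁻⁶ T.

B ≈ 6.17 μT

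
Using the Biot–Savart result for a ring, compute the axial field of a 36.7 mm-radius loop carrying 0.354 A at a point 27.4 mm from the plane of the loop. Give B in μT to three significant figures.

On the axis of a circular loop, B = μ₀IR² / [2(R²+z²)^(3/2)].
R² + z² = (0.0367)² + (0.0274)² = 0.002098 m², and (R²+z²)^(3/2) = 9.61×10⁻⁵ m³.
B = (4π×10⁻⁷ × 0.354 × 0.001347) / (2 × 9.61×10⁻⁵) = 3.12×10⁻⁶ T.

B ≈ 3.12 μT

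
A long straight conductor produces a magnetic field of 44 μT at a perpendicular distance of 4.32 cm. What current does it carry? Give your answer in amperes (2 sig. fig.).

I ≈ 9.5 A

For a long straight wire B = μ₀I/(2πd), so I = 2πdB/μ₀.
I = 2π × 0.0432 × 4.40×10⁻⁵ / (4π×10⁻⁷) = 9.50 A.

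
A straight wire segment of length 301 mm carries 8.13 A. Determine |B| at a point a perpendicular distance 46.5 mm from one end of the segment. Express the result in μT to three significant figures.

B ≈ 17.3 μT

For a finite straight segment, B = (μ₀I/4πd)(sinθ₁ + sinθ₂), where θ₁, θ₂ are the angles from the perpendicular to each end.
The perpendicular foot is at one end, so the two end-offsets along the wire are 0 and L = 0.301 m.
sinθ₁ = 0/√(0²+0.0465²) = 0.0000; sinθ₂ = 0.301/√(0.301²+0.0465²) = 0.9883.
B = (4π×10⁻⁷ × 8.13) / (4π × 0.0465) × (0.0000 + 0.9883) = 1.73×10⁻⁵ T.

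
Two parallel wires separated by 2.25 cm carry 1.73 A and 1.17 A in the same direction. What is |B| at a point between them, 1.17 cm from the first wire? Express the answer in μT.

Each long wire gives B = μ₀I/(2πd). Distances are d₁ = 0.0117 m and d₂ = 0.0108 m.
B₁ = 2.96×10⁻⁵ T, B₂ = 2.17×10⁻⁵ T.
Between parallel currents the two contributions point in opposite directions, so they subtract. B = |B₁ − B₂| = |2.96×10⁻⁵ − 2.17×10⁻⁵| = 7.91×10⁻⁶ T.

B ≈ 7.91 μT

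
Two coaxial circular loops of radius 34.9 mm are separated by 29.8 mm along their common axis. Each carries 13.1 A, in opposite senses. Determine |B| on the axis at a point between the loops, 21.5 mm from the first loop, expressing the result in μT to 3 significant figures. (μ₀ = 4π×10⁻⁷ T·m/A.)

Each loop contributes B = μ₀IR²/[2(R²+z²)^(3/2)] on the axis, with z measured from that loop.
Loop 1 (z = 0.0215 m): B₁ = 1.46×10⁻⁴ T. Loop 2 (z = 0.0083 m): B₂ = 2.17×10⁻⁴ T.
The fields oppose: B = |B₁ − B₂| = 7.16×10⁻⁵ T.

B ≈ 71.6 μT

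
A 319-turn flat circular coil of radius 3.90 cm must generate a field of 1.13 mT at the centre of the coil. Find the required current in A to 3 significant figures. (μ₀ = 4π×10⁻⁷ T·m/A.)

For an N-turn coil, B = Nμ₀I/(2R) with R = 0.039 m, so I = 2RB/(Nμ₀) = 2 × 0.039 × 1.13×10⁻³ / (319 × 4π×10⁻⁷) = 0.220 A.

I ≈ 0.220 A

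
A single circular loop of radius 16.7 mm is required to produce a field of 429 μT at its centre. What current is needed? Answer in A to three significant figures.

I ≈ 11.4 A

At the centre of a circular loop B = μ₀I/(2R), so I = 2RB/μ₀.
With R = 0.0167 m, I = 2 × 0.0167 × 4.29×10⁻⁴ / (4π×10⁻⁷) = 11.4 A.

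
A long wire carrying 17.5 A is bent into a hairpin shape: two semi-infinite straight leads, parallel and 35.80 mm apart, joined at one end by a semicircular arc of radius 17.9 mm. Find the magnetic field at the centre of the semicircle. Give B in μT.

B ≈ 503 μT

The semicircular arc contributes B_arc = μ₀I·π/(4πR) = μ₀I/(4R) = 3.07×10⁻⁴ T.
Each semi-infinite lead is at perpendicular distance R = 0.0179 m from the centre, with the perpendicular foot at its near end, so it contributes μ₀I/(4πR); both point the same way, together 1.96×10⁻⁴ T.
Arc and leads all point the same direction: B = 3.07×10⁻⁴ + 1.96×10⁻⁴ = 5.03×10⁻⁴ T.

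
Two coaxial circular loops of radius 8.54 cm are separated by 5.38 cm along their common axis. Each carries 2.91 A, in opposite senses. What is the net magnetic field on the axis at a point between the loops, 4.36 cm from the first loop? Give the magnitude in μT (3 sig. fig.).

B ≈ 5.83 μT

Each loop contributes B = μ₀IR²/[2(R²+z²)^(3/2)] on the axis, with z measured from that loop.
Loop 1 (z = 0.0436 m): B₁ = 1.51×10⁻⁵ T. Loop 2 (z = 0.0102 m): B₂ = 2.10×10⁻⁵ T.
The fields oppose: B = |B₁ − B₂| = 5.83×10⁻⁶ T.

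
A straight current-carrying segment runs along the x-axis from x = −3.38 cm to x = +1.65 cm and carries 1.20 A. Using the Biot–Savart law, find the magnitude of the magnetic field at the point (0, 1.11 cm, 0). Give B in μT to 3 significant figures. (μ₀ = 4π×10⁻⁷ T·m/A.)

B ≈ 19.2 μT

For a finite straight segment, B = (μ₀I/4πd)(sinθ₁ + sinθ₂), where θ₁, θ₂ are the angles from the perpendicular to each end.
The perpendicular distance is d = 0.0111 m; the end-offsets along the wire are a = 0.0338 m and b = 0.0165 m.
sinθ₁ = 0.0338/√(0.0338²+0.0111²) = 0.9501; sinθ₂ = 0.0165/√(0.0165²+0.0111²) = 0.8297.
B = (4π×10⁻⁷ × 1.20) / (4π × 0.0111) × (0.9501 + 0.8297) = 1.92×10⁻⁵ T.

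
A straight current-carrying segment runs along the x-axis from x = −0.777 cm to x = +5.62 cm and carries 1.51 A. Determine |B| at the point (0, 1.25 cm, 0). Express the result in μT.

For a finite straight segment, B = (μ₀I/4πd)(sinθ₁ + sinθ₂), where θ₁, θ₂ are the angles from the perpendicular to each end.
The perpendicular distance is d = 0.0125 m; the end-offsets along the wire are a = 0.00777 m and b = 0.0562 m.
sinθ₁ = 0.00777/√(0.00777²+0.0125²) = 0.5279; sinθ₂ = 0.0562/√(0.0562²+0.0125²) = 0.9761.
B = (4π×10⁻⁷ × 1.51) / (4π × 0.0125) × (0.5279 + 0.9761) = 1.82×10⁻⁵ T.

B ≈ 18.2 μT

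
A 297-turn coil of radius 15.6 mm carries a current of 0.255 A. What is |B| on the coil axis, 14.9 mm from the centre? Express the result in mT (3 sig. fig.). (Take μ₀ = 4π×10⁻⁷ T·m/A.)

For an N-turn flat coil, B = Nμ₀IR²/[2(R²+z²)^(3/2)] with R = 0.0156 m, z = 0.0149 m.
B = 297 × 3.88×10⁻⁶ T = 1.15×10⁻³ T.

B ≈ 1.15 mT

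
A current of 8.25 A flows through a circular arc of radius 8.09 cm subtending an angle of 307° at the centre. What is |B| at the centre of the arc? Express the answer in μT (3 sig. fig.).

B ≈ 54.6 μT

The Biot–Savart field of a circular arc at its centre is B = μ₀Iφ/(4πR), with φ = 5.358 rad.
B = (4π×10⁻⁷ × 8.25 × 5.358) / (4π × 0.0809) = 5.46×10⁻⁵ T.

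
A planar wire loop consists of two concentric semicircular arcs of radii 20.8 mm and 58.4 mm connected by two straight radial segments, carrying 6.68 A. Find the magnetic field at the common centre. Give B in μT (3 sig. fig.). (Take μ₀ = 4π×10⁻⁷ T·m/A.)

The radial connectors point toward the centre, so dl × r̂ = 0 and they contribute nothing.
Each semicircle gives μ₀I/(4R): inner arc 1.01×10⁻⁴ T, outer arc 3.59×10⁻⁵ T.
The two arcs carry current in opposite angular senses, so their fields oppose: B = |1.01×10⁻⁴ − 3.59×10⁻⁵| = 6.50×10⁻⁵ T.

B ≈ 65.0 μT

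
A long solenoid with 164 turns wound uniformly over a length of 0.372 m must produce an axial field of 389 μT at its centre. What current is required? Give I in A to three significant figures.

Inside a long solenoid B = μ₀nI with n = 440.9 m⁻¹, so I = B/(μ₀n).
I = 3.89×10⁻⁴ / (4π×10⁻⁷ × 440.9) = 0.702 A.

I ≈ 0.702 A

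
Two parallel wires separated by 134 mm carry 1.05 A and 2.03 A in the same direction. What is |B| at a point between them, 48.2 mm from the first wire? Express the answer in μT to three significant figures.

B ≈ 0.375 μT

Each long wire gives B = μ₀I/(2πd). Distances are d₁ = 0.0482 m and d₂ = 0.0858 m.
B₁ = 4.36×10⁻⁶ T, B₂ = 4.73×10⁻⁶ T.
Between parallel currents the two contributions point in opposite directions, so they subtract. B = |B₁ − B₂| = |4.36×10⁻⁶ − 4.73×10⁻⁶| = 3.75×10⁻⁷ T.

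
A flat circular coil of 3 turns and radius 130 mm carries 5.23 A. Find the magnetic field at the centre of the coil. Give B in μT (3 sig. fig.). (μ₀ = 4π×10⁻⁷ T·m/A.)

For an N-turn flat coil, B = Nμ₀I/(2R) with R = 0.13 m.
B = 3 × 2.53×10⁻⁵ T = 7.58×10⁻⁵ T.

B ≈ 75.8 μT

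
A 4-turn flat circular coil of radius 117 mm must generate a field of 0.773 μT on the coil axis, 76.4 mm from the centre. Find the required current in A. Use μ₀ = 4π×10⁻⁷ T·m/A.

I ≈ 0.0613 A

For an N-turn coil, B = Nμ₀IR²/[2(R²+z²)^(3/2)] with R = 0.117 m, z = 0.0764 m, so I = 2B(R²+z²)^(3/2)/(Nμ₀R²) = 2 × 7.73×10⁻⁷ × 2.73×10⁻³ / (4 × 4π×10⁻⁷ × 0.01369) = 6.13×10⁻² A.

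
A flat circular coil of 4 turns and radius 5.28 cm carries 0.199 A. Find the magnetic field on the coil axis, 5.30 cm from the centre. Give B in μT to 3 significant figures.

For an N-turn flat coil, B = Nμ₀IR²/[2(R²+z²)^(3/2)] with R = 0.0528 m, z = 0.053 m.
B = 4 × 8.33×10⁻⁷ T = 3.33×10⁻⁶ T.

B ≈ 3.33 μT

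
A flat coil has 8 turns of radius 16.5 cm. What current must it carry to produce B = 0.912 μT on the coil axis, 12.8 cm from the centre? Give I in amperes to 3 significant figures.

For an N-turn coil, B = Nμ₀IR²/[2(R²+z²)^(3/2)] with R = 0.165 m, z = 0.128 m, so I = 2B(R²+z²)^(3/2)/(Nμ₀R²) = 2 × 9.12×10⁻⁷ × 9.11×10⁻³ / (8 × 4π×10⁻⁷ × 0.02723) = 6.07×10⁻² A.

I ≈ 0.0607 A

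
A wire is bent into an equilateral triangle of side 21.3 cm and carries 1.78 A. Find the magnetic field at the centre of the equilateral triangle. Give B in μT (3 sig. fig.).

B ≈ 15.0 μT

Each side is a finite straight segment at perpendicular distance d = a/(2 tan(π/3)) = 0.06149 m from the centre, with end-angles ±π/3.
One side contributes B₁ = (μ₀I/4πd)·2 sin(π/3) = 5.01×10⁻⁶ T.
All 3 sides add in the same direction: B = 3 × 5.01×10⁻⁶ = 1.50×10⁻⁵ T.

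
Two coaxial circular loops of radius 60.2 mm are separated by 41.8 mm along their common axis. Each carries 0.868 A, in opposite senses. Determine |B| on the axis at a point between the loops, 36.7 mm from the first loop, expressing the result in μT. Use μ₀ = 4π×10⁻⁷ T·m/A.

B ≈ 3.32 μT

Each loop contributes B = μ₀IR²/[2(R²+z²)^(3/2)] on the axis, with z measured from that loop.
Loop 1 (z = 0.0367 m): B₁ = 5.64×10⁻⁶ T. Loop 2 (z = 0.0051 m): B₂ = 8.96×10⁻⁶ T.
The fields oppose: B = |B₁ − B₂| = 3.32×10⁻⁶ T.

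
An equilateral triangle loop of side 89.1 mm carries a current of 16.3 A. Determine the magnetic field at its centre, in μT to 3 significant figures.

B ≈ 329 μT

Each side is a finite straight segment at perpendicular distance d = a/(2 tan(π/3)) = 0.02572 m from the centre, with end-angles ±π/3.
One side contributes B₁ = (μ₀I/4πd)·2 sin(π/3) = 1.10×10⁻⁴ T.
All 3 sides add in the same direction: B = 3 × 1.10×10⁻⁴ = 3.29×10⁻⁴ T.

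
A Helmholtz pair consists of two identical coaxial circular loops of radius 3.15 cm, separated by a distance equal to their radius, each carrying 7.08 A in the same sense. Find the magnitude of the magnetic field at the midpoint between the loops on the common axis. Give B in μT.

Each loop contributes B = μ₀IR²/[2(R²+z²)^(3/2)] on the axis, with z measured from that loop.
Loop 1 (z = 0.01575 m): B₁ = 1.01×10⁻⁴ T. Loop 2 (z = 0.01575 m): B₂ = 1.01×10⁻⁴ T.
The fields add: B = B₁ + B₂ = 2.02×10⁻⁴ T.

B ≈ 202 μT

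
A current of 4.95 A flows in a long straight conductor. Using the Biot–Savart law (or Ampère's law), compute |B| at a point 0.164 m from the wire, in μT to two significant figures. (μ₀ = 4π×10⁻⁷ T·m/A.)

B ≈ 6.0 μT

For an infinitely long straight wire, B = μ₀I/(2πd).
B = (4π×10⁻⁷ × 4.95) / (2π × 0.164) = 6.04×10⁻⁶ T.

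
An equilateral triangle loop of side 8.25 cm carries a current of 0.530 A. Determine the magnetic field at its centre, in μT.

B ≈ 11.6 μT

Each side is a finite straight segment at perpendicular distance d = a/(2 tan(π/3)) = 0.02382 m from the centre, with end-angles ±π/3.
One side contributes B₁ = (μ₀I/4πd)·2 sin(π/3) = 3.85×10⁻⁶ T.
All 3 sides add in the same direction: B = 3 × 3.85×10⁻⁶ = 1.16×10⁻⁵ T.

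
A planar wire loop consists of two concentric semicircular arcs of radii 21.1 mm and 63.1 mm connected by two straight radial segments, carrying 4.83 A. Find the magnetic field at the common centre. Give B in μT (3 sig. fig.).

The radial connectors point toward the centre, so dl × r̂ = 0 and they contribute nothing.
Each semicircle gives μ₀I/(4R): inner arc 7.19×10⁻⁵ T, outer arc 2.40×10⁻⁵ T.
The two arcs carry current in opposite angular senses, so their fields oppose: B = |7.19×10⁻⁵ − 2.40×10⁻⁵| = 4.79×10⁻⁵ T.

B ≈ 47.9 μT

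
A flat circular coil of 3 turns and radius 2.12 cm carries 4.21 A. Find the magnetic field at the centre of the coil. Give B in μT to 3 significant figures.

For an N-turn flat coil, B = Nμ₀I/(2R) with R = 0.0212 m.
B = 3 × 1.25×10⁻⁴ T = 3.74×10⁻⁴ T.

B ≈ 374 μT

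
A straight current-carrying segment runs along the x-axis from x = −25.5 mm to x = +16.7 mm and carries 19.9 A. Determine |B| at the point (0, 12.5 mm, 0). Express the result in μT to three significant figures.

For a finite straight segment, B = (μ₀I/4πd)(sinθ₁ + sinθ₂), where θ₁, θ₂ are the angles from the perpendicular to each end.
The perpendicular distance is d = 0.0125 m; the end-offsets along the wire are a = 0.0255 m and b = 0.0167 m.
sinθ₁ = 0.0255/√(0.0255²+0.0125²) = 0.8979; sinθ₂ = 0.0167/√(0.0167²+0.0125²) = 0.8006.
B = (4π×10⁻⁷ × 19.9) / (4π × 0.0125) × (0.8979 + 0.8006) = 2.70×10⁻⁴ T.

B ≈ 270 μT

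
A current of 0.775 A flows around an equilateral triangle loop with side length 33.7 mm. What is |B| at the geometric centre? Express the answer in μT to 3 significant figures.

Each side is a finite straight segment at perpendicular distance d = a/(2 tan(π/3)) = 0.009728 m from the centre, with end-angles ±π/3.
One side contributes B₁ = (μ₀I/4πd)·2 sin(π/3) = 1.38×10⁻⁵ T.
All 3 sides add in the same direction: B = 3 × 1.38×10⁻⁵ = 4.14×10⁻⁵ T.

B ≈ 41.4 μT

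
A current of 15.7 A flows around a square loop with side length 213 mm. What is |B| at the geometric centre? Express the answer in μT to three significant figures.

Each side is a finite straight segment at perpendicular distance d = a/(2 tan(π/4)) = 0.1065 m from the centre, with end-angles ±π/4.
One side contributes B₁ = (μ₀I/4πd)·2 sin(π/4) = 2.08×10⁻⁵ T.
All 4 sides add in the same direction: B = 4 × 2.08×10⁻⁵ = 8.34×10⁻⁵ T.

B ≈ 83.4 μT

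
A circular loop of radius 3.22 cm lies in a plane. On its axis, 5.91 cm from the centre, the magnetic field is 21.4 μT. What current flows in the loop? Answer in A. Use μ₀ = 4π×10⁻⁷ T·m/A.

On the axis of a loop, B = μ₀IR²/[2(R²+z²)^(3/2)], so I = 2B(R²+z²)^(3/2)/(μ₀R²).
R² + z² = 0.001037 + 0.003493 = 0.00453 m²; raised to 3/2 gives 3.05×10⁻⁴ m³.
I = 2 × 2.14×10⁻⁵ × 3.05×10⁻⁴ / (1.26×10⁻⁶ × 0.001037) = 10.0 A.

I ≈ 10.0 A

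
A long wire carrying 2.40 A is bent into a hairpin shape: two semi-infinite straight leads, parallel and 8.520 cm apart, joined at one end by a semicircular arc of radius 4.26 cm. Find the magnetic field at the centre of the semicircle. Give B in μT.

B ≈ 29.0 μT

The semicircular arc contributes B_arc = μ₀I·π/(4πR) = μ₀I/(4R) = 1.77×10⁻⁵ T.
Each semi-infinite lead is at perpendicular distance R = 0.0426 m from the centre, with the perpendicular foot at its near end, so it contributes μ₀I/(4πR); both point the same way, together 1.13×10⁻⁵ T.
Arc and leads all point the same direction: B = 1.77×10⁻⁵ + 1.13×10⁻⁵ = 2.90×10⁻⁵ T.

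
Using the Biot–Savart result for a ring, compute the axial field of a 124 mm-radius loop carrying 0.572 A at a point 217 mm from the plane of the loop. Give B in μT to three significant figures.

On the axis of a circular loop, B = μ₀IR² / [2(R²+z²)^(3/2)].
R² + z² = (0.124)² + (0.217)² = 0.06246 m², and (R²+z²)^(3/2) = 1.56×10⁻² m³.
B = (4π×10⁻⁷ × 0.572 × 0.01538) / (2 × 1.56×10⁻²) = 3.54×10⁻⁷ T.

B ≈ 0.354 μT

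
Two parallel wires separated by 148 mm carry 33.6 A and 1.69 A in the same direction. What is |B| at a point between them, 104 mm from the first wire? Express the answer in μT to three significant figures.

Each long wire gives B = μ₀I/(2πd). Distances are d₁ = 0.104 m and d₂ = 0.044 m.
B₁ = 6.46×10⁻⁵ T, B₂ = 7.68×10⁻⁶ T.
Between parallel currents the two contributions point in opposite directions, so they subtract. B = |B₁ − B₂| = |6.46×10⁻⁵ − 7.68×10⁻⁶| = 5.69×10⁻⁵ T.

B ≈ 56.9 μT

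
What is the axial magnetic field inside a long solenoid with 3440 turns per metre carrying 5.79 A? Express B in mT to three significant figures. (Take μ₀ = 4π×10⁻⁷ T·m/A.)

B ≈ 25.0 mT

Inside a long solenoid, B = μ₀nI with n = 3440 turns/m.
B = 4π×10⁻⁷ × 3440 × 5.79 = 2.50×10⁻² T.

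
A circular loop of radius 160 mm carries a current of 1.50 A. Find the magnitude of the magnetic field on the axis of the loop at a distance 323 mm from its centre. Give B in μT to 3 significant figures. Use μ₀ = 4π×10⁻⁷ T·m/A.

On the axis of a circular loop, B = μ₀IR² / [2(R²+z²)^(3/2)].
R² + z² = (0.16)² + (0.323)² = 0.1299 m², and (R²+z²)^(3/2) = 4.68×10⁻² m³.
B = (4π×10⁻⁷ × 1.50 × 0.0256) / (2 × 4.68×10⁻²) = 5.15×10⁻⁷ T.

B ≈ 0.515 μT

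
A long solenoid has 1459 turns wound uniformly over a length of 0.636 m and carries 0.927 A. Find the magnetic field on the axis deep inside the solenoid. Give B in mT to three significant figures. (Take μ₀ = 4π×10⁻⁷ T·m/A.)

B ≈ 2.67 mT

Inside a long solenoid, B = μ₀nI with n = 2294 turns/m.
B = 4π×10⁻⁷ × 2294 × 0.927 = 2.67×10⁻³ T.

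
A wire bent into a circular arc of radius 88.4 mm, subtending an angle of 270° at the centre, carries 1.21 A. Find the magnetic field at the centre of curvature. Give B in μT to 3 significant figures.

The Biot–Savart field of a circular arc at its centre is B = μ₀Iφ/(4πR), with φ = 4.712 rad.
B = (4π×10⁻⁷ × 1.21 × 4.712) / (4π × 0.0884) = 6.45×10⁻⁶ T.

B ≈ 6.45 μT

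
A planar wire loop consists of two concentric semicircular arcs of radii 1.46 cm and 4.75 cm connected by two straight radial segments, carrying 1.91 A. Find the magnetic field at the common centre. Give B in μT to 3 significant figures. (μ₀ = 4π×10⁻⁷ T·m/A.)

B ≈ 28.5 μT

The radial connectors point toward the centre, so dl × r̂ = 0 and they contribute nothing.
Each semicircle gives μ₀I/(4R): inner arc 4.11×10⁻⁵ T, outer arc 1.26×10⁻⁵ T.
The two arcs carry current in opposite angular senses, so their fields oppose: B = |4.11×10⁻⁵ − 1.26×10⁻⁵| = 2.85×10⁻⁵ T.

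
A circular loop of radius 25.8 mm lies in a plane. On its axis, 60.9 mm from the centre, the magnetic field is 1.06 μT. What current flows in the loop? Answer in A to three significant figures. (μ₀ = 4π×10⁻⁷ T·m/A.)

I ≈ 0.733 A

On the axis of a loop, B = μ₀IR²/[2(R²+z²)^(3/2)], so I = 2B(R²+z²)^(3/2)/(μ₀R²).
R² + z² = 0.0006656 + 0.003709 = 0.004374 m²; raised to 3/2 gives 2.89×10⁻⁴ m³.
I = 2 × 1.06×10⁻⁶ × 2.89×10⁻⁴ / (1.26×10⁻⁶ × 0.0006656) = 0.733 A.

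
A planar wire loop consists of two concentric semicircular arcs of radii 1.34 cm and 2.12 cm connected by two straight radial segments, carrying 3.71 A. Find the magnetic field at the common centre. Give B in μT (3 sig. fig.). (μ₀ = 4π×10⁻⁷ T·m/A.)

The radial connectors point toward the centre, so dl × r̂ = 0 and they contribute nothing.
Each semicircle gives μ₀I/(4R): inner arc 8.70×10⁻⁵ T, outer arc 5.50×10⁻⁵ T.
The two arcs carry current in opposite angular senses, so their fields oppose: B = |8.70×10⁻⁵ − 5.50×10⁻⁵| = 3.20×10⁻⁵ T.

B ≈ 32.0 μT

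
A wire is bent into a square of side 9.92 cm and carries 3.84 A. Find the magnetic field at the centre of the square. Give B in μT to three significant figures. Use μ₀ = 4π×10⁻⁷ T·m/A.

Each side is a finite straight segment at perpendicular distance d = a/(2 tan(π/4)) = 0.0496 m from the centre, with end-angles ±π/4.
One side contributes B₁ = (μ₀I/4πd)·2 sin(π/4) = 1.09×10⁻⁵ T.
All 4 sides add in the same direction: B = 4 × 1.09×10⁻⁵ = 4.38×10⁻⁵ T.

B ≈ 43.8 μT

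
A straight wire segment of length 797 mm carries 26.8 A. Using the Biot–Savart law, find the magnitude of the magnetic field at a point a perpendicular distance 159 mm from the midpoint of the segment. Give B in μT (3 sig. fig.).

B ≈ 31.3 μT

For a finite straight segment, B = (μ₀I/4πd)(sinθ₁ + sinθ₂), where θ₁, θ₂ are the angles from the perpendicular to each end.
The perpendicular from the point meets the wire at its midpoint, so each end is L/2 = 0.3985 m away along the wire.
sinθ₁ = 0.3985/√(0.3985²+0.159²) = 0.9288; sinθ₂ = 0.3985/√(0.3985²+0.159²) = 0.9288.
B = (4π×10⁻⁷ × 26.8) / (4π × 0.159) × (0.9288 + 0.9288) = 3.13×10⁻⁵ T.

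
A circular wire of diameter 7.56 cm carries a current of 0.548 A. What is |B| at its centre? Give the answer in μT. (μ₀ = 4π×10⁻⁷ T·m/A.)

B ≈ 9.11 μT

At the centre of a circular loop the Biot–Savart law gives B = μ₀I/(2R) (so R = 0.0378 m).
B = (4π×10⁻⁷ × 0.548) / (2 × 0.0378) = 9.11×10⁻⁶ T.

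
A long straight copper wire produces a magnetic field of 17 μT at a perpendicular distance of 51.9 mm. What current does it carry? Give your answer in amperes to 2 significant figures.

For a long straight wire B = μ₀I/(2πd), so I = 2πdB/μ₀.
I = 2π × 0.0519 × 1.70×10⁻⁵ / (4π×10⁻⁷) = 4.41 A.

I ≈ 4.4 A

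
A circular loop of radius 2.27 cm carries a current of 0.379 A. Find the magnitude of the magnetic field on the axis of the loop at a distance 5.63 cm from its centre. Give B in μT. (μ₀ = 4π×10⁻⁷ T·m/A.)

B ≈ 0.549 μT

On the axis of a circular loop, B = μ₀IR² / [2(R²+z²)^(3/2)].
R² + z² = (0.0227)² + (0.0563)² = 0.003685 m², and (R²+z²)^(3/2) = 2.24×10⁻⁴ m³.
B = (4π×10⁻⁷ × 0.379 × 0.0005153) / (2 × 2.24×10⁻⁴) = 5.49×10⁻⁷ T.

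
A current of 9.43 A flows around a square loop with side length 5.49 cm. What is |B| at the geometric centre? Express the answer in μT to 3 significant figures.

Each side is a finite straight segment at perpendicular distance d = a/(2 tan(π/4)) = 0.02745 m from the centre, with end-angles ±π/4.
One side contributes B₁ = (μ₀I/4πd)·2 sin(π/4) = 4.86×10⁻⁵ T.
All 4 sides add in the same direction: B = 4 × 4.86×10⁻⁵ = 1.94×10⁻⁴ T.

B ≈ 194 μT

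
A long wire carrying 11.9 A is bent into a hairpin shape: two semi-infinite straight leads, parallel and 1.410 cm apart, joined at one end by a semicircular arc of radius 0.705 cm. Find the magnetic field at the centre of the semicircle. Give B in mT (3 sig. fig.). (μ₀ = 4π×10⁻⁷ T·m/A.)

The semicircular arc contributes B_arc = μ₀I·π/(4πR) = μ₀I/(4R) = 5.30×10⁻⁴ T.
Each semi-infinite lead is at perpendicular distance R = 0.00705 m from the centre, with the perpendicular foot at its near end, so it contributes μ₀I/(4πR); both point the same way, together 3.38×10⁻⁴ T.
Arc and leads all point the same direction: B = 5.30×10⁻⁴ + 3.38×10⁻⁴ = 8.68×10⁻⁴ T.

B ≈ 0.868 mT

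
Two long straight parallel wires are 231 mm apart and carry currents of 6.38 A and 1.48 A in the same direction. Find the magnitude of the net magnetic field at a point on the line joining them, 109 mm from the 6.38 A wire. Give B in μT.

Each long wire gives B = μ₀I/(2πd). Distances are d₁ = 0.109 m and d₂ = 0.122 m.
B₁ = 1.17×10⁻⁵ T, B₂ = 2.43×10⁻⁶ T.
Between parallel currents the two contributions point in opposite directions, so they subtract. B = |B₁ − B₂| = |1.17×10⁻⁵ − 2.43×10⁻⁶| = 9.28×10⁻⁶ T.

B ≈ 9.28 μT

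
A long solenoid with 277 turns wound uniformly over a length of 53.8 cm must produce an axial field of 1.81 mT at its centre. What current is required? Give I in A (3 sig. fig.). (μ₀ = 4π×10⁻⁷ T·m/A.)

I ≈ 2.80 A

Inside a long solenoid B = μ₀nI with n = 514.9 m⁻¹, so I = B/(μ₀n).
I = 1.81×10⁻³ / (4π×10⁻⁷ × 514.9) = 2.80 A.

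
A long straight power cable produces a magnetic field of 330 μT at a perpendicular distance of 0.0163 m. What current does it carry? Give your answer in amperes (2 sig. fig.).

For a long straight wire B = μ₀I/(2πd), so I = 2πdB/μ₀.
I = 2π × 0.0163 × 3.30×10⁻⁴ / (4π×10⁻⁷) = 26.9 A.

I ≈ 27 A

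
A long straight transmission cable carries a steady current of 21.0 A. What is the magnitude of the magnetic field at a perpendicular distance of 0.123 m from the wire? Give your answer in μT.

For an infinitely long straight wire, B = μ₀I/(2πd).
B = (4π×10⁻⁷ × 21.0) / (2π × 0.123) = 3.41×10⁻⁵ T.

B ≈ 34.1 μT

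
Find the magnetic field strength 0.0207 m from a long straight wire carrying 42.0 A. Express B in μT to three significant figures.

B ≈ 406 μT

For an infinitely long straight wire, B = μ₀I/(2πd).
B = (4π×10⁻⁷ × 42.0) / (2π × 0.0207) = 4.06×10⁻⁴ T.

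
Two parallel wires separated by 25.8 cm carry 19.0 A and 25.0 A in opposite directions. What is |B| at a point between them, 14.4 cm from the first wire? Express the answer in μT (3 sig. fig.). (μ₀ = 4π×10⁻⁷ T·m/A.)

Each long wire gives B = μ₀I/(2πd). Distances are d₁ = 0.144 m and d₂ = 0.114 m.
B₁ = 2.64×10⁻⁵ T, B₂ = 4.39×10⁻⁵ T.
Between antiparallel currents both contributions point the same way, so they add. B = B₁ + B₂ = 2.64×10⁻⁵ + 4.39×10⁻⁵ = 7.02×10⁻⁵ T.

B ≈ 70.2 μT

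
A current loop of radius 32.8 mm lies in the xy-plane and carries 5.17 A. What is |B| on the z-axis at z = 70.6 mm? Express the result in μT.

B ≈ 7.41 μT

On the axis of a circular loop, B = μ₀IR² / [2(R²+z²)^(3/2)].
R² + z² = (0.0328)² + (0.0706)² = 0.00606 m², and (R²+z²)^(3/2) = 4.72×10⁻⁴ m³.
B = (4π×10⁻⁷ × 5.17 × 0.001076) / (2 × 4.72×10⁻⁴) = 7.41×10⁻⁶ T.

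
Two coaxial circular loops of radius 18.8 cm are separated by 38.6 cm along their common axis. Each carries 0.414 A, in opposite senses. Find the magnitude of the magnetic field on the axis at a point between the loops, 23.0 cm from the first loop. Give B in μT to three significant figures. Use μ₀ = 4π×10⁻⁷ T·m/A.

Each loop contributes B = μ₀IR²/[2(R²+z²)^(3/2)] on the axis, with z measured from that loop.
Loop 1 (z = 0.23 m): B₁ = 3.51×10⁻⁷ T. Loop 2 (z = 0.156 m): B₂ = 6.31×10⁻⁷ T.
The fields oppose: B = |B₁ − B₂| = 2.80×10⁻⁷ T.

B ≈ 0.280 μT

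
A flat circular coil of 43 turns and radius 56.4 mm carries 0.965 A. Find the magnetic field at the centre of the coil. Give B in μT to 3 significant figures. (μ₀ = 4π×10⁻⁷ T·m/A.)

For an N-turn flat coil, B = Nμ₀I/(2R) with R = 0.0564 m.
B = 43 × 1.08×10⁻⁵ T = 4.62×10⁻⁴ T.

B ≈ 462 μT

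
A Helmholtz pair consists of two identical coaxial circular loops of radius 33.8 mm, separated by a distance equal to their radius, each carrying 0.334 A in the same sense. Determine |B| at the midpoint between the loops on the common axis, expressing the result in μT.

B ≈ 8.89 μT

Each loop contributes B = μ₀IR²/[2(R²+z²)^(3/2)] on the axis, with z measured from that loop.
Loop 1 (z = 0.0169 m): B₁ = 4.44×10⁻⁶ T. Loop 2 (z = 0.0169 m): B₂ = 4.44×10⁻⁶ T.
The fields add: B = B₁ + B₂ = 8.89×10⁻⁶ T.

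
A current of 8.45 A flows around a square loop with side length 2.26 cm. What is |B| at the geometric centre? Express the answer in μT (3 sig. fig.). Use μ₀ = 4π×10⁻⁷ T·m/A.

B ≈ 423 μT

Each side is a finite straight segment at perpendicular distance d = a/(2 tan(π/4)) = 0.0113 m from the centre, with end-angles ±π/4.
One side contributes B₁ = (μ₀I/4πd)·2 sin(π/4) = 1.06×10⁻⁴ T.
All 4 sides add in the same direction: B = 4 × 1.06×10⁻⁴ = 4.23×10⁻⁴ T.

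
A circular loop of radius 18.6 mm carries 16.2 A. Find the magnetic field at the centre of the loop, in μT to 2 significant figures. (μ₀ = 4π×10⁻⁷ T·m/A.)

B ≈ 550 μT

At the centre of a circular loop the Biot–Savart law gives B = μ₀I/(2R).
B = (4π×10⁻⁷ × 16.2) / (2 × 0.0186) = 5.47×10⁻⁴ T.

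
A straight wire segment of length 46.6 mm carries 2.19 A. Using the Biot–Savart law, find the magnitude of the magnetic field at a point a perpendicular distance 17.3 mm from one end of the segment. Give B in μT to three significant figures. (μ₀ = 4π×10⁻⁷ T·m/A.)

B ≈ 11.9 μT

For a finite straight segment, B = (μ₀I/4πd)(sinθ₁ + sinθ₂), where θ₁, θ₂ are the angles from the perpendicular to each end.
The perpendicular foot is at one end, so the two end-offsets along the wire are 0 and L = 0.0466 m.
sinθ₁ = 0/√(0²+0.0173²) = 0.0000; sinθ₂ = 0.0466/√(0.0466²+0.0173²) = 0.9375.
B = (4π×10⁻⁷ × 2.19) / (4π × 0.0173) × (0.0000 + 0.9375) = 1.19×10⁻⁵ T.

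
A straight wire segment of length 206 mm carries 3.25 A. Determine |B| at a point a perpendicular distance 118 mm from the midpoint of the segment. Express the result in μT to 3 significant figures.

B ≈ 3.62 μT

For a finite straight segment, B = (μ₀I/4πd)(sinθ₁ + sinθ₂), where θ₁, θ₂ are the angles from the perpendicular to each end.
The perpendicular from the point meets the wire at its midpoint, so each end is L/2 = 0.103 m away along the wire.
sinθ₁ = 0.103/√(0.103²+0.118²) = 0.6576; sinθ₂ = 0.103/√(0.103²+0.118²) = 0.6576.
B = (4π×10⁻⁷ × 3.25) / (4π × 0.118) × (0.6576 + 0.6576) = 3.62×10⁻⁶ T.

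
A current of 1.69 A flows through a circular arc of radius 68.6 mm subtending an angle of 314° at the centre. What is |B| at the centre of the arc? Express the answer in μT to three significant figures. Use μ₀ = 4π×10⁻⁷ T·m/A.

B ≈ 13.5 μT

The Biot–Savart field of a circular arc at its centre is B = μ₀Iφ/(4πR), with φ = 5.48 rad.
B = (4π×10⁻⁷ × 1.69 × 5.48) / (4π × 0.0686) = 1.35×10⁻⁵ T.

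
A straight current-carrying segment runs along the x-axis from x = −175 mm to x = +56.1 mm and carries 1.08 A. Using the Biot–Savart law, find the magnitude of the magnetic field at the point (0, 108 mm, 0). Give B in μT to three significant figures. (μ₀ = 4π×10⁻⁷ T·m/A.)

For a finite straight segment, B = (μ₀I/4πd)(sinθ₁ + sinθ₂), where θ₁, θ₂ are the angles from the perpendicular to each end.
The perpendicular distance is d = 0.108 m; the end-offsets along the wire are a = 0.175 m and b = 0.0561 m.
sinθ₁ = 0.175/√(0.175²+0.108²) = 0.8510; sinθ₂ = 0.0561/√(0.0561²+0.108²) = 0.4610.
B = (4π×10⁻⁷ × 1.08) / (4π × 0.108) × (0.8510 + 0.4610) = 1.31×10⁻⁶ T.

B ≈ 1.31 μT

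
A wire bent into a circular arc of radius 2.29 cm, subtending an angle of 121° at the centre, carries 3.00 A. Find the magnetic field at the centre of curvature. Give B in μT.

B ≈ 27.7 μT

The Biot–Savart field of a circular arc at its centre is B = μ₀Iφ/(4πR), with φ = 2.112 rad.
B = (4π×10⁻⁷ × 3.00 × 2.112) / (4π × 0.0229) = 2.77×10⁻⁵ T.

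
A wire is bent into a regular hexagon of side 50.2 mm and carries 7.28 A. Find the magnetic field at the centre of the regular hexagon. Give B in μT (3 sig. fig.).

B ≈ 100 μT

Each side is a finite straight segment at perpendicular distance d = a/(2 tan(π/6)) = 0.04347 m from the centre, with end-angles ±π/6.
One side contributes B₁ = (μ₀I/4πd)·2 sin(π/6) = 1.67×10⁻⁵ T.
All 6 sides add in the same direction: B = 6 × 1.67×10⁻⁵ = 1.00×10⁻⁴ T.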